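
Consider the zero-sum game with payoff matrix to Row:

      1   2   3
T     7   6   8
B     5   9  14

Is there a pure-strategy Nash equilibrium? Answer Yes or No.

Row minima: T → 6, B → 5; maximin = 6.
Column maxima: 1 → 7, 2 → 9, 3 → 14; minimax = 7.
6 ≠ 7, so no pure-strategy equilibrium exists.

No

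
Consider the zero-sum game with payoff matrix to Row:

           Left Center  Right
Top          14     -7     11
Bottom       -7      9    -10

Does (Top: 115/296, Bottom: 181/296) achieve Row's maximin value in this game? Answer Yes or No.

Against Left this mix gives (115/296)·14 + (181/296)·(-7) = 343/296.
Against Center this mix gives (115/296)·(-7) + (181/296)·9 = 103/37.
Against Right this mix gives (115/296)·11 + (181/296)·(-10) = -545/296.
Column will play Right, holding Row to -545/296. Shifting weight toward the row that does better against Right would raise this floor (the equalizing mix achieves 29/37 against both Right and Center), so the proposed strategy is not optimal.

No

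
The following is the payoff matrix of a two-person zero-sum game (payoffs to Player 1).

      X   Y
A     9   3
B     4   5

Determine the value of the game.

33/7

Row minima: A → 3, B → 4; maximin = 4.
Column maxima: X → 9, Y → 5; minimax = 5.
4 ≠ 5, so there is no saddle point; optimal play is mixed.
Let Player 1 play A with probability p. Expected payoff against X: 9p + 4(1−p) = 5p + 4; against Y: 3p + 5(1−p) = −2p + 5.
Setting these equal: 5p + 4 = −2p + 5 ⇒ 7p = 1 ⇒ p = 1/7, and the value is (5)·(1/7) + 4 = 33/7.
For Player 2: with q = P(X), equating A's and B's payoffs gives 6q + 3 = −q + 5 ⇒ q = 2/7.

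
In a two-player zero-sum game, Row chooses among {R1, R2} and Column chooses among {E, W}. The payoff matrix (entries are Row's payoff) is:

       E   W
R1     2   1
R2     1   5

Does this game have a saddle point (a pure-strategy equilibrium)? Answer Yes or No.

No

Row minima: R1 → 1, R2 → 1; maximin = 1.
Column maxima: E → 2, W → 5; minimax = 2.
1 ≠ 2, so no pure-strategy equilibrium exists.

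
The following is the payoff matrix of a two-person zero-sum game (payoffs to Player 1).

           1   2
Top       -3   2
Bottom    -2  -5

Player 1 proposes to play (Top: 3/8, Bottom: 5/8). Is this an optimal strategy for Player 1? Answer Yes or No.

Yes

Against 1 this mix gives (3/8)·(-3) + (5/8)·(-2) = -19/8.
Against 2 this mix gives (3/8)·2 + (5/8)·(-5) = -19/8.
All of Player 2's active replies (1, 2) yield -19/8, and no column does worse for Player 1. The mix makes Player 2 indifferent and guarantees -19/8, so it is optimal.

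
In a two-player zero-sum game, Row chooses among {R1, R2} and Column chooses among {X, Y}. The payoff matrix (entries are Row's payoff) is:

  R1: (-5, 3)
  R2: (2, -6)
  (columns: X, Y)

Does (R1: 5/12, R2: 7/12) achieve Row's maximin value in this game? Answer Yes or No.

Against X this mix gives (5/12)·(-5) + (7/12)·2 = -11/12.
Against Y this mix gives (5/12)·3 + (7/12)·(-6) = -9/4.
Column will play Y, holding Row to -9/4. Shifting weight toward the row that does better against Y would raise this floor (the equalizing mix achieves -3/2 against both Y and X), so the proposed strategy is not optimal.

No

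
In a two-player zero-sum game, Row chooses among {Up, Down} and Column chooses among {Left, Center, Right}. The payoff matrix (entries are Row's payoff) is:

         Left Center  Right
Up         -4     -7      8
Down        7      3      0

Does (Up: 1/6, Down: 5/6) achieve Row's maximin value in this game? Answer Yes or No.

Yes

Against Left this mix gives (1/6)·(-4) + (5/6)·7 = 31/6.
Against Center this mix gives (1/6)·(-7) + (5/6)·3 = 4/3.
Against Right this mix gives (1/6)·8 + (5/6)·0 = 4/3.
All of Column's active replies (Center, Right) yield 4/3, and no column does worse for Row. The mix makes Column indifferent and guarantees 4/3, so it is optimal.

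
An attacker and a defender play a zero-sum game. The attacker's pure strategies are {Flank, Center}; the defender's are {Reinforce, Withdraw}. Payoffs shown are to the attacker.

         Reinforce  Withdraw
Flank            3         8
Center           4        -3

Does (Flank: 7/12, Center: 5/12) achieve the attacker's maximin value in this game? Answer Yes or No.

Yes

Against Reinforce this mix gives (7/12)·3 + (5/12)·4 = 41/12.
Against Withdraw this mix gives (7/12)·8 + (5/12)·(-3) = 41/12.
All of the defender's active replies (Reinforce, Withdraw) yield 41/12, and no column does worse for the attacker. The mix makes the defender indifferent and guarantees 41/12, so it is optimal.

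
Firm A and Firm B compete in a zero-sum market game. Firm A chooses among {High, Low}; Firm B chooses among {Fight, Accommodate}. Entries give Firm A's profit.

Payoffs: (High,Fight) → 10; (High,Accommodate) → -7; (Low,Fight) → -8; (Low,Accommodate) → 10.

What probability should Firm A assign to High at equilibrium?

Row minima: High → -7, Low → -8; maximin = -7.
Column maxima: Fight → 10, Accommodate → 10; minimax = 10.
-7 ≠ 10, so there is no saddle point; optimal play is mixed.
Let Firm A play High with probability p. Expected payoff against Fight: 10p + (-8)(1−p) = 18p − 8; against Accommodate: (-7)p + 10(1−p) = −17p + 10.
Setting these equal: 18p − 8 = −17p + 10 ⇒ 35p = 18 ⇒ p = 18/35, and the value is (18)·(18/35) − 8 = 44/35.
For Firm B: with q = P(Fight), equating High's and Low's payoffs gives 17q − 7 = −18q + 10 ⇒ q = 17/35.

18/35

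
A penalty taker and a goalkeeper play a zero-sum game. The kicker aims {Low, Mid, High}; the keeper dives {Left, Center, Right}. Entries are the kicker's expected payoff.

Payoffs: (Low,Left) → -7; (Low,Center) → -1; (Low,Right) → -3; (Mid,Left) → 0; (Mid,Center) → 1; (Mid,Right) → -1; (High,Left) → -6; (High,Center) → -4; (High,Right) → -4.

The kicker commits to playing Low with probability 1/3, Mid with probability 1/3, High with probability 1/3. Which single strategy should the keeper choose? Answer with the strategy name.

If the keeper plays Left, the kicker's expected payoff is (1/3)·(-7) + (1/3)·0 + (1/3)·(-6) = -13/3.
If the keeper plays Center, the kicker's expected payoff is (1/3)·(-1) + (1/3)·1 + (1/3)·(-4) = -4/3.
If the keeper plays Right, the kicker's expected payoff is (1/3)·(-3) + (1/3)·(-1) + (1/3)·(-4) = -8/3.
The keeper minimizes the kicker's payoff; the smallest is -13/3, so the best response is Left.

Left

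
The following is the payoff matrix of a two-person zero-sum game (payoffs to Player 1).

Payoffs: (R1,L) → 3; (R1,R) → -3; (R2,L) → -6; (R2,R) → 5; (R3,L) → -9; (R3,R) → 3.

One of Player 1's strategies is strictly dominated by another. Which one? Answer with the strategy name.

R2 gives a strictly higher payoff than R3 against every column: -6 > -9, 5 > 3.
So R3 is strictly dominated and Player 1 never plays it.

R3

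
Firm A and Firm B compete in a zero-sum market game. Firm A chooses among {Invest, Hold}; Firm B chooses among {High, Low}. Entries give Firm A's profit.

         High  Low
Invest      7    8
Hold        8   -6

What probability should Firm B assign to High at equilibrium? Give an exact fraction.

Row minima: Invest → 7, Hold → -6; maximin = 7.
Column maxima: High → 8, Low → 8; minimax = 8.
7 ≠ 8, so there is no saddle point; optimal play is mixed.
Let Firm A play Invest with probability p. Expected payoff against High: 7p + 8(1−p) = −p + 8; against Low: 8p + (-6)(1−p) = 14p − 6.
Setting these equal: −p + 8 = 14p − 6 ⇒ −15p = -14 ⇒ p = 14/15, and the value is (-1)·(14/15) + 8 = 106/15.
For Firm B: with q = P(High), equating Invest's and Hold's payoffs gives −q + 8 = 14q − 6 ⇒ q = 14/15.

14/15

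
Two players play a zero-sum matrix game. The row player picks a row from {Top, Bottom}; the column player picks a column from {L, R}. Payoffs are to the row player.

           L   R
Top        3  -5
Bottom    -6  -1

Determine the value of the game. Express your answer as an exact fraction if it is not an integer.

Row minima: Top → -5, Bottom → -6; maximin = -5.
Column maxima: L → 3, R → -1; minimax = -1.
-5 ≠ -1, so there is no saddle point; optimal play is mixed.
Let the row player play Top with probability p. Expected payoff against L: 3p + (-6)(1−p) = 9p − 6; against R: (-5)p + (-1)(1−p) = −4p − 1.
Setting these equal: 9p − 6 = −4p − 1 ⇒ 13p = 5 ⇒ p = 5/13, and the value is (9)·(5/13) − 6 = -33/13.
For the column player: with q = P(L), equating Top's and Bottom's payoffs gives 8q − 5 = −5q − 1 ⇒ q = 4/13.

-33/13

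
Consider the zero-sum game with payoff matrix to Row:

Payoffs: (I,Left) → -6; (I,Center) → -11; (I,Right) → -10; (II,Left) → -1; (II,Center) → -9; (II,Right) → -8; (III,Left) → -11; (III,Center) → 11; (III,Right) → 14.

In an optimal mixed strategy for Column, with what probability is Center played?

1/3

Row minima: I → -11, II → -9, III → -11; maximin = -9.
Column maxima: Left → -1, Center → 11, Right → 14; minimax = -1.
-9 ≠ -1, so there is no saddle point; optimal play is mixed.
I is strictly dominated by II, so Row never plays it.
Right is strictly dominated by Center (it gives Row strictly more in every row), so Column never plays it.
On the remaining 2×2 (II, III vs Left, Center):
Let Row play II with probability p. Expected payoff against Left: (-1)p + (-11)(1−p) = 10p − 11; against Center: (-9)p + 11(1−p) = −20p + 11.
Setting these equal: 10p − 11 = −20p + 11 ⇒ 30p = 22 ⇒ p = 11/15, and the value is (10)·(11/15) − 11 = -11/3.
For Column: with q = P(Left), equating II's and III's payoffs gives 8q − 9 = −22q + 11 ⇒ q = 2/3.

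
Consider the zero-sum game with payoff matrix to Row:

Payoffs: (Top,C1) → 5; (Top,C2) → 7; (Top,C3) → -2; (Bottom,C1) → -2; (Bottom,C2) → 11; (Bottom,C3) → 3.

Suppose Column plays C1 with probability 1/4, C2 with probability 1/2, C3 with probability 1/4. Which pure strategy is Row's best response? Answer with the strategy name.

Bottom

Expected payoff of Top: (1/4)·5 + (1/2)·7 + (1/4)·(-2) = 17/4.
Expected payoff of Bottom: (1/4)·(-2) + (1/2)·11 + (1/4)·3 = 23/4.
The largest is 23/4, so Row's best response is Bottom.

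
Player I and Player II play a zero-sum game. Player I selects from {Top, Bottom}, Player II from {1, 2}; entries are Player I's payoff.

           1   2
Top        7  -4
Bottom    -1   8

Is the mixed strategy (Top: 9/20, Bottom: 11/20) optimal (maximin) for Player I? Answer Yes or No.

Against 1 this mix gives (9/20)·7 + (11/20)·(-1) = 13/5.
Against 2 this mix gives (9/20)·(-4) + (11/20)·8 = 13/5.
All of Player II's active replies (1, 2) yield 13/5, and no column does worse for Player I. The mix makes Player II indifferent and guarantees 13/5, so it is optimal.

Yes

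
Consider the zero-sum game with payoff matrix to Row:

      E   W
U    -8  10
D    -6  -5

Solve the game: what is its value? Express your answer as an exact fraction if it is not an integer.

-6

Row minima: U → -8, D → -6; maximin = -6.
Column maxima: E → -6, W → 10; minimax = -6.
Since maximin = minimax = -6, there is a saddle point and the value is -6.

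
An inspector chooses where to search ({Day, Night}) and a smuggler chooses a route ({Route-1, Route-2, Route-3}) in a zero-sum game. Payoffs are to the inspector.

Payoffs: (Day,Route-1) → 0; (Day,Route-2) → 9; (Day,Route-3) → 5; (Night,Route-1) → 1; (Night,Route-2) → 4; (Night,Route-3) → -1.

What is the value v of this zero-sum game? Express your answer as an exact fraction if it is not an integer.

5/7

Row minima: Day → 0, Night → -1; maximin = 0.
Column maxima: Route-1 → 1, Route-2 → 9, Route-3 → 5; minimax = 1.
0 ≠ 1, so there is no saddle point; optimal play is mixed.
Route-2 is strictly dominated by Route-1 (it gives the inspector strictly more in every row), so the smuggler never plays it.
On the remaining 2×2 (Day, Night vs Route-1, Route-3):
Let the inspector play Day with probability p. Expected payoff against Route-1: 0p + 1(1−p) = −p + 1; against Route-3: 5p + (-1)(1−p) = 6p − 1.
Setting these equal: −p + 1 = 6p − 1 ⇒ −7p = -2 ⇒ p = 2/7, and the value is (-1)·(2/7) + 1 = 5/7.
For the smuggler: with q = P(Route-1), equating Day's and Night's payoffs gives −5q + 5 = 2q − 1 ⇒ q = 6/7.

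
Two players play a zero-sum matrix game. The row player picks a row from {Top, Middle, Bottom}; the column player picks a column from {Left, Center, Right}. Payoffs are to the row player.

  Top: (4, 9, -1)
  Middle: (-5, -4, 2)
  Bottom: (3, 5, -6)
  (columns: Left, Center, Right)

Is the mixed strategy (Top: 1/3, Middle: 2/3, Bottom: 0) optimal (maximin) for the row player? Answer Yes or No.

Against Left this mix gives (1/3)·4 + (2/3)·(-5) = -2.
Against Center this mix gives (1/3)·9 + (2/3)·(-4) = 1/3.
Against Right this mix gives (1/3)·(-1) + (2/3)·2 = 1.
The column player will play Left, holding the row player to -2. Shifting weight toward the row that does better against Left would raise this floor (the equalizing mix achieves 1/4 against both Left and Right), so the proposed strategy is not optimal.

No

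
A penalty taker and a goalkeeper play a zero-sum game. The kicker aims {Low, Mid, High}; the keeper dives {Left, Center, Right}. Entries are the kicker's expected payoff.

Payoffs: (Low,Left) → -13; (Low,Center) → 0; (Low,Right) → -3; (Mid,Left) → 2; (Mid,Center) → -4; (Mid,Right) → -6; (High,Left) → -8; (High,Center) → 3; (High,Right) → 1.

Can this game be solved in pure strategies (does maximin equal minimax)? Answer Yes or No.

Row minima: Low → -13, Mid → -6, High → -8; maximin = -6.
Column maxima: Left → 2, Center → 3, Right → 1; minimax = 1.
-6 ≠ 1, so no pure-strategy equilibrium exists.

No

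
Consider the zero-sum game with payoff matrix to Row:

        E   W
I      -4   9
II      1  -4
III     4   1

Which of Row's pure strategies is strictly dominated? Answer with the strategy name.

II

III gives a strictly higher payoff than II against every column: 4 > 1, 1 > -4.
So II is strictly dominated and Row never plays it.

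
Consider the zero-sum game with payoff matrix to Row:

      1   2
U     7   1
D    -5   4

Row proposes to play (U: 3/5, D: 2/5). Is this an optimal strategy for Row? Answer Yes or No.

Yes

Against 1 this mix gives (3/5)·7 + (2/5)·(-5) = 11/5.
Against 2 this mix gives (3/5)·1 + (2/5)·4 = 11/5.
All of Column's active replies (1, 2) yield 11/5, and no column does worse for Row. The mix makes Column indifferent and guarantees 11/5, so it is optimal.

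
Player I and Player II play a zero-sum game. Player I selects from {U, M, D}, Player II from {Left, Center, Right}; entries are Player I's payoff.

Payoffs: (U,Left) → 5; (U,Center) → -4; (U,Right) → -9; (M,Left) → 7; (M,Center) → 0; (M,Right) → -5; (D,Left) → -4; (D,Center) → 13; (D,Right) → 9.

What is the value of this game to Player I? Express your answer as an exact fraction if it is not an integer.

Row minima: U → -9, M → -5, D → -4; maximin = -4.
Column maxima: Left → 7, Center → 13, Right → 9; minimax = 7.
-4 ≠ 7, so there is no saddle point; optimal play is mixed.
U is strictly dominated by M, so Player I never plays it.
Center is strictly dominated by Right (it gives Player I strictly more in every row), so Player II never plays it.
On the remaining 2×2 (M, D vs Left, Right):
Let Player I play M with probability p. Expected payoff against Left: 7p + (-4)(1−p) = 11p − 4; against Right: (-5)p + 9(1−p) = −14p + 9.
Setting these equal: 11p − 4 = −14p + 9 ⇒ 25p = 13 ⇒ p = 13/25, and the value is (11)·(13/25) − 4 = 43/25.
For Player II: with q = P(Left), equating M's and D's payoffs gives 12q − 5 = −13q + 9 ⇒ q = 14/25.

43/25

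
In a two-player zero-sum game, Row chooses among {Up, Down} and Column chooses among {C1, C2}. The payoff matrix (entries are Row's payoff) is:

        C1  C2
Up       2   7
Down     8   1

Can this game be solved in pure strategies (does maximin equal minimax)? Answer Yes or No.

No

Row minima: Up → 2, Down → 1; maximin = 2.
Column maxima: C1 → 8, C2 → 7; minimax = 7.
2 ≠ 7, so no pure-strategy equilibrium exists.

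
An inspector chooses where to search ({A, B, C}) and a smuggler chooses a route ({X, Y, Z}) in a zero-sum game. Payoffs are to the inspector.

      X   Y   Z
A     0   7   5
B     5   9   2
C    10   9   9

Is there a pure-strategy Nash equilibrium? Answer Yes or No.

Row minima: A → 0, B → 2, C → 9; maximin = 9.
Column maxima: X → 10, Y → 9, Z → 9; minimax = 9.
maximin = minimax = 9, so a saddle point exists.

Yes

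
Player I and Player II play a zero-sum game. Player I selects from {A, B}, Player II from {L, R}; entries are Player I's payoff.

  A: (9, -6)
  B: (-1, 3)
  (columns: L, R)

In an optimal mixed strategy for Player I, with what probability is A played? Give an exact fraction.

4/19

Row minima: A → -6, B → -1; maximin = -1.
Column maxima: L → 9, R → 3; minimax = 3.
-1 ≠ 3, so there is no saddle point; optimal play is mixed.
Let Player I play A with probability p. Expected payoff against L: 9p + (-1)(1−p) = 10p − 1; against R: (-6)p + 3(1−p) = −9p + 3.
Setting these equal: 10p − 1 = −9p + 3 ⇒ 19p = 4 ⇒ p = 4/19, and the value is (10)·(4/19) − 1 = 21/19.
For Player II: with q = P(L), equating A's and B's payoffs gives 15q − 6 = −4q + 3 ⇒ q = 9/19.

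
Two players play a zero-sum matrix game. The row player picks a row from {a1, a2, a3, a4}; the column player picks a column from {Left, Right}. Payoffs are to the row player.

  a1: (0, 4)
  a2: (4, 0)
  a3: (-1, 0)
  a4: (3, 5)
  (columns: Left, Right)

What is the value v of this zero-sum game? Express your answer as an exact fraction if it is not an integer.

Row minima: a1 → 0, a2 → 0, a3 → -1, a4 → 3; maximin = 3.
Column maxima: Left → 4, Right → 5; minimax = 4.
3 ≠ 4, so there is no saddle point; optimal play is mixed.
a1 is strictly dominated by a4, so the row player never plays it.
a3 is strictly dominated by a4, so the row player never plays it.
On the remaining 2×2 (a2, a4 vs Left, Right):
Let the row player play a2 with probability p. Expected payoff against Left: 4p + 3(1−p) = p + 3; against Right: 0p + 5(1−p) = −5p + 5.
Setting these equal: p + 3 = −5p + 5 ⇒ 6p = 2 ⇒ p = 1/3, and the value is (1)·(1/3) + 3 = 10/3.
For the column player: with q = P(Left), equating a2's and a4's payoffs gives 4q = −2q + 5 ⇒ q = 5/6.

10/3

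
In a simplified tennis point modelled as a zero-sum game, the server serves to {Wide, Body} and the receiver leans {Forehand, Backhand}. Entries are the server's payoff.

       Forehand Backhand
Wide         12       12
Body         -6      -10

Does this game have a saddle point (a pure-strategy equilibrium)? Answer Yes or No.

Yes

Row minima: Wide → 12, Body → -10; maximin = 12.
Column maxima: Forehand → 12, Backhand → 12; minimax = 12.
maximin = minimax = 12, so a saddle point exists.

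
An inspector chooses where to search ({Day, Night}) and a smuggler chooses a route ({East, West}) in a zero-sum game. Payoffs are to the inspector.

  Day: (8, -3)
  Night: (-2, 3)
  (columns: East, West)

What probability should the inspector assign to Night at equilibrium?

Row minima: Day → -3, Night → -2; maximin = -2.
Column maxima: East → 8, West → 3; minimax = 3.
-2 ≠ 3, so there is no saddle point; optimal play is mixed.
Let the inspector play Day with probability p. Expected payoff against East: 8p + (-2)(1−p) = 10p − 2; against West: (-3)p + 3(1−p) = −6p + 3.
Setting these equal: 10p − 2 = −6p + 3 ⇒ 16p = 5 ⇒ p = 5/16, and the value is (10)·(5/16) − 2 = 9/8.
For the smuggler: with q = P(East), equating Day's and Night's payoffs gives 11q − 3 = −5q + 3 ⇒ q = 3/8.

11/16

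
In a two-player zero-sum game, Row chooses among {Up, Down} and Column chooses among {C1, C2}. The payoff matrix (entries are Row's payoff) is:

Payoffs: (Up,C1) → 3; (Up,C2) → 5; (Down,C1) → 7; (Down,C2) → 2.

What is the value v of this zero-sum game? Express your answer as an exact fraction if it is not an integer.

29/7

Row minima: Up → 3, Down → 2; maximin = 3.
Column maxima: C1 → 7, C2 → 5; minimax = 5.
3 ≠ 5, so there is no saddle point; optimal play is mixed.
Let Row play Up with probability p. Expected payoff against C1: 3p + 7(1−p) = −4p + 7; against C2: 5p + 2(1−p) = 3p + 2.
Setting these equal: −4p + 7 = 3p + 2 ⇒ −7p = -5 ⇒ p = 5/7, and the value is (-4)·(5/7) + 7 = 29/7.
For Column: with q = P(C1), equating Up's and Down's payoffs gives −2q + 5 = 5q + 2 ⇒ q = 3/7.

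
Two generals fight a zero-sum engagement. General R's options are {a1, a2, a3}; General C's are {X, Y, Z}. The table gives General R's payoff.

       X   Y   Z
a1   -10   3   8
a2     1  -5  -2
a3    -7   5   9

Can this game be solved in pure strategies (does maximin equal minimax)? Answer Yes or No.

No

Row minima: a1 → -10, a2 → -5, a3 → -7; maximin = -5.
Column maxima: X → 1, Y → 5, Z → 9; minimax = 1.
-5 ≠ 1, so no pure-strategy equilibrium exists.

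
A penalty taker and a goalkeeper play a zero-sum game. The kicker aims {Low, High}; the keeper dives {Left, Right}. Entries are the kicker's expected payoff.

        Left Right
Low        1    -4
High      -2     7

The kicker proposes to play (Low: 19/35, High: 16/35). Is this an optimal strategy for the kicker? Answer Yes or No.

Against Left this mix gives (19/35)·1 + (16/35)·(-2) = -13/35.
Against Right this mix gives (19/35)·(-4) + (16/35)·7 = 36/35.
The keeper will play Left, holding the kicker to -13/35. Shifting weight toward the row that does better against Left would raise this floor (the equalizing mix achieves -1/14 against both Left and Right), so the proposed strategy is not optimal.

No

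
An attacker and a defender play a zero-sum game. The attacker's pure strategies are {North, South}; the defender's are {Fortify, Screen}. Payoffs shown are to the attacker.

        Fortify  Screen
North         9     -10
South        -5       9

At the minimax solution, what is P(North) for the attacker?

14/33

Row minima: North → -10, South → -5; maximin = -5.
Column maxima: Fortify → 9, Screen → 9; minimax = 9.
-5 ≠ 9, so there is no saddle point; optimal play is mixed.
Let the attacker play North with probability p. Expected payoff against Fortify: 9p + (-5)(1−p) = 14p − 5; against Screen: (-10)p + 9(1−p) = −19p + 9.
Setting these equal: 14p − 5 = −19p + 9 ⇒ 33p = 14 ⇒ p = 14/33, and the value is (14)·(14/33) − 5 = 31/33.
For the defender: with q = P(Fortify), equating North's and South's payoffs gives 19q − 10 = −14q + 9 ⇒ q = 19/33.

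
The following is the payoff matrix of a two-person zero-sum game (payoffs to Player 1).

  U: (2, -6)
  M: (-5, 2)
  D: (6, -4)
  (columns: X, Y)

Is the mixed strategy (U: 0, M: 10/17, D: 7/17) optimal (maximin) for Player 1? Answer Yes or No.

Against X this mix gives (10/17)·(-5) + (7/17)·6 = -8/17.
Against Y this mix gives (10/17)·2 + (7/17)·(-4) = -8/17.
All of Player 2's active replies (X, Y) yield -8/17, and no column does worse for Player 1. The mix makes Player 2 indifferent and guarantees -8/17, so it is optimal.

Yes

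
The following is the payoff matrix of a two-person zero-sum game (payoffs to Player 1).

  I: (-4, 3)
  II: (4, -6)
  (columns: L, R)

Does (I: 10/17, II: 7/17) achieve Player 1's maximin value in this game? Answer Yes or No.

Against L this mix gives (10/17)·(-4) + (7/17)·4 = -12/17.
Against R this mix gives (10/17)·3 + (7/17)·(-6) = -12/17.
All of Player 2's active replies (L, R) yield -12/17, and no column does worse for Player 1. The mix makes Player 2 indifferent and guarantees -12/17, so it is optimal.

Yes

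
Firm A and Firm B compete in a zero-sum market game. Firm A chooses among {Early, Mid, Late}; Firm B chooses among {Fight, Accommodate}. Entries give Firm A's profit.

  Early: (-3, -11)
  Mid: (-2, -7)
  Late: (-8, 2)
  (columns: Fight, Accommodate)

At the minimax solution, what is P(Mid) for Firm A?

Row minima: Early → -11, Mid → -7, Late → -8; maximin = -7.
Column maxima: Fight → -2, Accommodate → 2; minimax = -2.
-7 ≠ -2, so there is no saddle point; optimal play is mixed.
Early is strictly dominated by Mid, so Firm A never plays it.
On the remaining 2×2 (Mid, Late vs Fight, Accommodate):
Let Firm A play Mid with probability p. Expected payoff against Fight: (-2)p + (-8)(1−p) = 6p − 8; against Accommodate: (-7)p + 2(1−p) = −9p + 2.
Setting these equal: 6p − 8 = −9p + 2 ⇒ 15p = 10 ⇒ p = 2/3, and the value is (6)·(2/3) − 8 = -4.
For Firm B: with q = P(Fight), equating Mid's and Late's payoffs gives 5q − 7 = −10q + 2 ⇒ q = 3/5.

2/3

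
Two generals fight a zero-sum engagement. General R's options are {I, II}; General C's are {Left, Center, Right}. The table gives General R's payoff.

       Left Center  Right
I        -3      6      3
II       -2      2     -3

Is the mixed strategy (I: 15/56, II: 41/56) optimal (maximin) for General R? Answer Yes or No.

Against Left this mix gives (15/56)·(-3) + (41/56)·(-2) = -127/56.
Against Center this mix gives (15/56)·6 + (41/56)·2 = 43/14.
Against Right this mix gives (15/56)·3 + (41/56)·(-3) = -39/28.
General C will play Left, holding General R to -127/56. Shifting weight toward the row that does better against Left would raise this floor (the equalizing mix achieves -15/7 against both Left and Right), so the proposed strategy is not optimal.

No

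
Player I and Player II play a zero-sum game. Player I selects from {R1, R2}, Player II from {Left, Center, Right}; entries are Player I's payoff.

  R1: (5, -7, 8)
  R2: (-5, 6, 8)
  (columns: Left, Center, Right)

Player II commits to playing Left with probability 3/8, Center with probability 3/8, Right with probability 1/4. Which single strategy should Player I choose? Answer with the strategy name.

Expected payoff of R1: (3/8)·5 + (3/8)·(-7) + (1/4)·8 = 5/4.
Expected payoff of R2: (3/8)·(-5) + (3/8)·6 + (1/4)·8 = 19/8.
The largest is 19/8, so Player I's best response is R2.

R2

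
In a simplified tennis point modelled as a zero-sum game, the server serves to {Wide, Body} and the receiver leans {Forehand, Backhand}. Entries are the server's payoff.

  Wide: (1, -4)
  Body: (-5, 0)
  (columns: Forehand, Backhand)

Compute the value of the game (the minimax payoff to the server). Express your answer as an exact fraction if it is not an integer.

-2

Row minima: Wide → -4, Body → -5; maximin = -4.
Column maxima: Forehand → 1, Backhand → 0; minimax = 0.
-4 ≠ 0, so there is no saddle point; optimal play is mixed.
Let the server play Wide with probability p. Expected payoff against Forehand: 1p + (-5)(1−p) = 6p − 5; against Backhand: (-4)p + 0(1−p) = −4p.
Setting these equal: 6p − 5 = −4p ⇒ 10p = 5 ⇒ p = 1/2, and the value is (6)·(1/2) − 5 = -2.
For the receiver: with q = P(Forehand), equating Wide's and Body's payoffs gives 5q − 4 = −5q ⇒ q = 2/5.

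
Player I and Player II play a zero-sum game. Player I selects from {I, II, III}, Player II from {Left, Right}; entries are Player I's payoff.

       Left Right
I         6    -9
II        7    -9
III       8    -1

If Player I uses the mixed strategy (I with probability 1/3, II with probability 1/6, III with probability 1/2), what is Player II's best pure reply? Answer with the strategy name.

If Player II plays Left, Player I's expected payoff is (1/3)·6 + (1/6)·7 + (1/2)·8 = 43/6.
If Player II plays Right, Player I's expected payoff is (1/3)·(-9) + (1/6)·(-9) + (1/2)·(-1) = -5.
Player II minimizes Player I's payoff; the smallest is -5, so the best response is Right.

Right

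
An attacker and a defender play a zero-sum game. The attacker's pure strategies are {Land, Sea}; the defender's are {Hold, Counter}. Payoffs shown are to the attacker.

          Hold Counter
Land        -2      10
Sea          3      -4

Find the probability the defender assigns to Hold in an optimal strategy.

14/19

Row minima: Land → -2, Sea → -4; maximin = -2.
Column maxima: Hold → 3, Counter → 10; minimax = 3.
-2 ≠ 3, so there is no saddle point; optimal play is mixed.
Let the attacker play Land with probability p. Expected payoff against Hold: (-2)p + 3(1−p) = −5p + 3; against Counter: 10p + (-4)(1−p) = 14p − 4.
Setting these equal: −5p + 3 = 14p − 4 ⇒ −19p = -7 ⇒ p = 7/19, and the value is (-5)·(7/19) + 3 = 22/19.
For the defender: with q = P(Hold), equating Land's and Sea's payoffs gives −12q + 10 = 7q − 4 ⇒ q = 14/19.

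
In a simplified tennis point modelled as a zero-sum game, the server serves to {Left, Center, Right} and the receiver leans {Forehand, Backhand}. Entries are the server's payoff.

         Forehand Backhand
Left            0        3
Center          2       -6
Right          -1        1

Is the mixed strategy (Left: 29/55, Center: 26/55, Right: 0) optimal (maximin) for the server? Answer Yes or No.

Against Forehand this mix gives (29/55)·0 + (26/55)·2 = 52/55.
Against Backhand this mix gives (29/55)·3 + (26/55)·(-6) = -69/55.
The receiver will play Backhand, holding the server to -69/55. Shifting weight toward the row that does better against Backhand would raise this floor (the equalizing mix achieves 6/11 against both Backhand and Forehand), so the proposed strategy is not optimal.

No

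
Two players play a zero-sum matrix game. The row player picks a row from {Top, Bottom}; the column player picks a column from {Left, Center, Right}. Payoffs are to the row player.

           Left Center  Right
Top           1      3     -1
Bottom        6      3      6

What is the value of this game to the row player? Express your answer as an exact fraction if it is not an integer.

3

Row minima: Top → -1, Bottom → 3; maximin = 3.
Column maxima: Left → 6, Center → 3, Right → 6; minimax = 3.
Since maximin = minimax = 3, there is a saddle point and the value is 3.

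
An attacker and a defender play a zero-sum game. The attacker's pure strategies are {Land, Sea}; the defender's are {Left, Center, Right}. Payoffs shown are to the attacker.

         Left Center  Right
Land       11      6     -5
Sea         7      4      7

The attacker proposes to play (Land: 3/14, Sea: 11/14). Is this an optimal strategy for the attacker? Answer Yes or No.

Against Left this mix gives (3/14)·11 + (11/14)·7 = 55/7.
Against Center this mix gives (3/14)·6 + (11/14)·4 = 31/7.
Against Right this mix gives (3/14)·(-5) + (11/14)·7 = 31/7.
All of the defender's active replies (Center, Right) yield 31/7, and no column does worse for the attacker. The mix makes the defender indifferent and guarantees 31/7, so it is optimal.

Yes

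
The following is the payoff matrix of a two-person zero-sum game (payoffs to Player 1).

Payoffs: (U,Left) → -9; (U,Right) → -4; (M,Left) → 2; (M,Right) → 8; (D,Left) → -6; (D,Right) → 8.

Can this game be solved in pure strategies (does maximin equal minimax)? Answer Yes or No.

Row minima: U → -9, M → 2, D → -6; maximin = 2.
Column maxima: Left → 2, Right → 8; minimax = 2.
maximin = minimax = 2, so a saddle point exists.

Yes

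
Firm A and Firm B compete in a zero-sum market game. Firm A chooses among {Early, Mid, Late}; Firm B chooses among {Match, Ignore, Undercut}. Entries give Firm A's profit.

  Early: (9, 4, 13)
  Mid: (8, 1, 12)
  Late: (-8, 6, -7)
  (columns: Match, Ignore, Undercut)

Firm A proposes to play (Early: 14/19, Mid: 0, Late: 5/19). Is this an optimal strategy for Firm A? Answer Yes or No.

Against Match this mix gives (14/19)·9 + (5/19)·(-8) = 86/19.
Against Ignore this mix gives (14/19)·4 + (5/19)·6 = 86/19.
Against Undercut this mix gives (14/19)·13 + (5/19)·(-7) = 147/19.
All of Firm B's active replies (Match, Ignore) yield 86/19, and no column does worse for Firm A. The mix makes Firm B indifferent and guarantees 86/19, so it is optimal.

Yes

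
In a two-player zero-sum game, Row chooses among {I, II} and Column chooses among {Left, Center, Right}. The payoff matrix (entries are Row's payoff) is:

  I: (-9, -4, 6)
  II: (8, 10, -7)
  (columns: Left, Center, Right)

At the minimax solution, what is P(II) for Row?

Row minima: I → -9, II → -7; maximin = -7.
Column maxima: Left → 8, Center → 10, Right → 6; minimax = 6.
-7 ≠ 6, so there is no saddle point; optimal play is mixed.
Center is strictly dominated by Left (it gives Row strictly more in every row), so Column never plays it.
On the remaining 2×2 (I, II vs Left, Right):
Let Row play I with probability p. Expected payoff against Left: (-9)p + 8(1−p) = −17p + 8; against Right: 6p + (-7)(1−p) = 13p − 7.
Setting these equal: −17p + 8 = 13p − 7 ⇒ −30p = -15 ⇒ p = 1/2, and the value is (-17)·(1/2) + 8 = -1/2.
For Column: with q = P(Left), equating I's and II's payoffs gives −15q + 6 = 15q − 7 ⇒ q = 13/30.

1/2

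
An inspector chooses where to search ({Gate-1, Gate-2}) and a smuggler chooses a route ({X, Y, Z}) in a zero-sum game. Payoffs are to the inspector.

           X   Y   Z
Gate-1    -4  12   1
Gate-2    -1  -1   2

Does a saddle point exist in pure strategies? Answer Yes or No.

Row minima: Gate-1 → -4, Gate-2 → -1; maximin = -1.
Column maxima: X → -1, Y → 12, Z → 2; minimax = -1.
maximin = minimax = -1, so a saddle point exists.

Yes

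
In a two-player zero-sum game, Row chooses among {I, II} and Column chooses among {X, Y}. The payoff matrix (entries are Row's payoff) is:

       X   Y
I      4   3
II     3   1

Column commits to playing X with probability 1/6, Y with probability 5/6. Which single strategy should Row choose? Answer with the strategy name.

Expected payoff of I: (1/6)·4 + (5/6)·3 = 19/6.
Expected payoff of II: (1/6)·3 + (5/6)·1 = 4/3.
The largest is 19/6, so Row's best response is I.

I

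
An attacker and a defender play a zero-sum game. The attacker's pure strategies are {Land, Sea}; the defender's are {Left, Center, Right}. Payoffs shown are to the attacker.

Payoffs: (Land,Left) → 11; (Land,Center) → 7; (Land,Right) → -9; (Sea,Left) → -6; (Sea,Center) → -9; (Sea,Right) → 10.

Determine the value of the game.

Row minima: Land → -9, Sea → -9; maximin = -9.
Column maxima: Left → 11, Center → 7, Right → 10; minimax = 7.
-9 ≠ 7, so there is no saddle point; optimal play is mixed.
Left is strictly dominated by Center (it gives the attacker strictly more in every row), so the defender never plays it.
On the remaining 2×2 (Land, Sea vs Center, Right):
Let the attacker play Land with probability p. Expected payoff against Center: 7p + (-9)(1−p) = 16p − 9; against Right: (-9)p + 10(1−p) = −19p + 10.
Setting these equal: 16p − 9 = −19p + 10 ⇒ 35p = 19 ⇒ p = 19/35, and the value is (16)·(19/35) − 9 = -11/35.
For the defender: with q = P(Center), equating Land's and Sea's payoffs gives 16q − 9 = −19q + 10 ⇒ q = 19/35.

-11/35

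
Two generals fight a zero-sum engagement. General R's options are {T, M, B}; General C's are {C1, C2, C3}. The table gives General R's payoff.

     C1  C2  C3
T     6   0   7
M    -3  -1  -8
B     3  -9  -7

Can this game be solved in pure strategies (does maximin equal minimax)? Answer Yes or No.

Yes

Row minima: T → 0, M → -8, B → -9; maximin = 0.
Column maxima: C1 → 6, C2 → 0, C3 → 7; minimax = 0.
maximin = minimax = 0, so a saddle point exists.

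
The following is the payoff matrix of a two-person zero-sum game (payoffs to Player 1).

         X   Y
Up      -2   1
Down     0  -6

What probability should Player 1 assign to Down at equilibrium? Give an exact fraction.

1/3

Row minima: Up → -2, Down → -6; maximin = -2.
Column maxima: X → 0, Y → 1; minimax = 0.
-2 ≠ 0, so there is no saddle point; optimal play is mixed.
Let Player 1 play Up with probability p. Expected payoff against X: (-2)p + 0(1−p) = −2p; against Y: 1p + (-6)(1−p) = 7p − 6.
Setting these equal: −2p = 7p − 6 ⇒ −9p = -6 ⇒ p = 2/3, and the value is (-2)·(2/3) = -4/3.
For Player 2: with q = P(X), equating Up's and Down's payoffs gives −3q + 1 = 6q − 6 ⇒ q = 7/9.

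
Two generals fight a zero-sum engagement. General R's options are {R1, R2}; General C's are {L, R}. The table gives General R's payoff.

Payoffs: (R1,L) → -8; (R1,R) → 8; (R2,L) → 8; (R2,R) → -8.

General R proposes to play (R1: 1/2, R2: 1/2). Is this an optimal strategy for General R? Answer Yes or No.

Yes

Against L this mix gives (1/2)·(-8) + (1/2)·8 = 0.
Against R this mix gives (1/2)·8 + (1/2)·(-8) = 0.
All of General C's active replies (L, R) yield 0, and no column does worse for General R. The mix makes General C indifferent and guarantees 0, so it is optimal.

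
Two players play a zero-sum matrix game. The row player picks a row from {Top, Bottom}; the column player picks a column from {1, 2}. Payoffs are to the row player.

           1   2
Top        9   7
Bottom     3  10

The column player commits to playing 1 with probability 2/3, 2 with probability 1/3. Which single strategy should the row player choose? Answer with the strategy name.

Top

Expected payoff of Top: (2/3)·9 + (1/3)·7 = 25/3.
Expected payoff of Bottom: (2/3)·3 + (1/3)·10 = 16/3.
The largest is 25/3, so the row player's best response is Top.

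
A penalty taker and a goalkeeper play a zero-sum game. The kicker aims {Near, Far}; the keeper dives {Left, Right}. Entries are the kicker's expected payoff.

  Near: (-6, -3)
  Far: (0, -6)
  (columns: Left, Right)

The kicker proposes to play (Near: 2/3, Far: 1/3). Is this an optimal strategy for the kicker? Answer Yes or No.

Against Left this mix gives (2/3)·(-6) + (1/3)·0 = -4.
Against Right this mix gives (2/3)·(-3) + (1/3)·(-6) = -4.
All of the keeper's active replies (Left, Right) yield -4, and no column does worse for the kicker. The mix makes the keeper indifferent and guarantees -4, so it is optimal.

Yes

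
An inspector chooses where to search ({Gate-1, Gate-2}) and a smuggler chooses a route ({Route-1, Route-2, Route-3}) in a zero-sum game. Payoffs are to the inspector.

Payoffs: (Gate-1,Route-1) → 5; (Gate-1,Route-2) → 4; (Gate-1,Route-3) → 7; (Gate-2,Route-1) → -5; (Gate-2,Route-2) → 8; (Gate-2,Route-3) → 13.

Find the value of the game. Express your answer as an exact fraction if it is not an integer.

30/7

Row minima: Gate-1 → 4, Gate-2 → -5; maximin = 4.
Column maxima: Route-1 → 5, Route-2 → 8, Route-3 → 13; minimax = 5.
4 ≠ 5, so there is no saddle point; optimal play is mixed.
Route-3 is strictly dominated by Route-1 (it gives the inspector strictly more in every row), so the smuggler never plays it.
On the remaining 2×2 (Gate-1, Gate-2 vs Route-1, Route-2):
Let the inspector play Gate-1 with probability p. Expected payoff against Route-1: 5p + (-5)(1−p) = 10p − 5; against Route-2: 4p + 8(1−p) = −4p + 8.
Setting these equal: 10p − 5 = −4p + 8 ⇒ 14p = 13 ⇒ p = 13/14, and the value is (10)·(13/14) − 5 = 30/7.
For the smuggler: with q = P(Route-1), equating Gate-1's and Gate-2's payoffs gives q + 4 = −13q + 8 ⇒ q = 2/7.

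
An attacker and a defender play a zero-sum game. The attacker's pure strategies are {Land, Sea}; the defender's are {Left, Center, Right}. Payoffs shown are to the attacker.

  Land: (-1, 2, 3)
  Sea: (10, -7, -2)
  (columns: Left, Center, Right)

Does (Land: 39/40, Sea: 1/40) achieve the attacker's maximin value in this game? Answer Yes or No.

No

Against Left this mix gives (39/40)·(-1) + (1/40)·10 = -29/40.
Against Center this mix gives (39/40)·2 + (1/40)·(-7) = 71/40.
Against Right this mix gives (39/40)·3 + (1/40)·(-2) = 23/8.
The defender will play Left, holding the attacker to -29/40. Shifting weight toward the row that does better against Left would raise this floor (the equalizing mix achieves 13/20 against both Left and Center), so the proposed strategy is not optimal.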